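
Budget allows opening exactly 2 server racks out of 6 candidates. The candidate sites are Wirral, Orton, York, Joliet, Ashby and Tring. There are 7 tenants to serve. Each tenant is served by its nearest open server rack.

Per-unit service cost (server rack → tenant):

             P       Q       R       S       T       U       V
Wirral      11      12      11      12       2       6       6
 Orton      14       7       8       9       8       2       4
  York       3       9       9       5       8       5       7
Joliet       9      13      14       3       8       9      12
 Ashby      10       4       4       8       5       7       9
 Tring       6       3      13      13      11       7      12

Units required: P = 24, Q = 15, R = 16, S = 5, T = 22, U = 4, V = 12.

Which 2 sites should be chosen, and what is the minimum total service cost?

Choose York and Ashby; total service cost 435.

With exactly 2 open, each tenant uses its cheapest among the chosen.
{York, Ashby}: P→York 3·24=72, Q→Ashby 4·15=60, R→Ashby 4·16=64, S→York 5·5=25, T→Ashby 5·22=110, U→York 5·4=20, V→York 7·12=84. Service cost 435.
{Wirral, York}: service cost 512
{Ashby, Tring}: service cost 539
Among all 15 size-2 choices, {York, Ashby} is lowest.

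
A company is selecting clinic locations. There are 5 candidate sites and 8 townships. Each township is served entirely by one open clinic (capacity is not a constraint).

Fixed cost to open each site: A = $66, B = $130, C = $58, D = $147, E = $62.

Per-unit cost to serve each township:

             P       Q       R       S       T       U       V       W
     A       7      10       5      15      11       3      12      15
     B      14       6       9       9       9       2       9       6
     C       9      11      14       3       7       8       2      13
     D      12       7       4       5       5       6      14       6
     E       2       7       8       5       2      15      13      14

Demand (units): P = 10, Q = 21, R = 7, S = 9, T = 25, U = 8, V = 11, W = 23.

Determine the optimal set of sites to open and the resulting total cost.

Open B, C and E; minimum total cost 705.

For any fixed open set, each township goes to its cheapest open site; total = fixed + service.
{B, C, E}: P→E 2·10=20, Q→B 6·21=126, R→E 8·7=56, S→C 3·9=27, T→E 2·25=50, U→B 2·8=16, V→C 2·11=22, W→B 6·23=138. Service 455; fixed 250; total 705.
{B, E}: service 550 + fixed 192 = 742
{C, D, E}: service 480 + fixed 267 = 747
{A, B, C, D, E}: service 427 + fixed 463 = 890
No other subset beats 705.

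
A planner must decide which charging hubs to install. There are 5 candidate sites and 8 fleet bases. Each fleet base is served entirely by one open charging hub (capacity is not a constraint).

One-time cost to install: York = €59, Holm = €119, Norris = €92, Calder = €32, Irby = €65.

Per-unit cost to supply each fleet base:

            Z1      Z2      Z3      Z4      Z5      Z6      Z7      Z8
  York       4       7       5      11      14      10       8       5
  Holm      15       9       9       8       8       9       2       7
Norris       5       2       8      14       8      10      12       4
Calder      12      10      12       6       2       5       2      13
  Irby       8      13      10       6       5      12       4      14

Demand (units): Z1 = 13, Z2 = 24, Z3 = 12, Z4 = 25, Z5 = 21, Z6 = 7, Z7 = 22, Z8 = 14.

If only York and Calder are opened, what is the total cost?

Total cost: 712

Each fleet base is assigned to its cheapest site among the open ones.
{York, Calder}: Z1→York 4·13=52, Z2→York 7·24=168, Z3→York 5·12=60, Z4→Calder 6·25=150, Z5→Calder 2·21=42, Z6→Calder 5·7=35, Z7→Calder 2·22=44, Z8→York 5·14=70. Service 621; fixed 91; total 712.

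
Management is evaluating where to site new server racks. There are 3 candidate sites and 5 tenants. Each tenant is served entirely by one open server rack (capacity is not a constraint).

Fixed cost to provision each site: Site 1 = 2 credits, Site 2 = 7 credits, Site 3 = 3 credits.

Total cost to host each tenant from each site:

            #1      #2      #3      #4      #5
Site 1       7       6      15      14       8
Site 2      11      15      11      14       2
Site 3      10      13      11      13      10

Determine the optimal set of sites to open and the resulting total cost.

For any fixed open set, each tenant goes to its cheapest open site; total = fixed + service.
{Site 1, Site 2}: #1→Site 1 7, #2→Site 1 6, #3→Site 2 11, #4→Site 1 14, #5→Site 2 2. Service 40; fixed 9; total 49.
{Site 1, Site 3}: service 45 + fixed 5 = 50
{Site 1, Site 2, Site 3}: #1→Site 1 7, #2→Site 1 6, #3→Site 2 11, #4→Site 3 13, #5→Site 2 2. Service 39; fixed 12; total 51.
{Site 1}: #1→Site 1 7, #2→Site 1 6, #3→Site 1 15, #4→Site 1 14, #5→Site 1 8. Service 50; fixed 2; total 52.
No other subset beats 49.

Open Site 1 and Site 2; minimum total cost 49.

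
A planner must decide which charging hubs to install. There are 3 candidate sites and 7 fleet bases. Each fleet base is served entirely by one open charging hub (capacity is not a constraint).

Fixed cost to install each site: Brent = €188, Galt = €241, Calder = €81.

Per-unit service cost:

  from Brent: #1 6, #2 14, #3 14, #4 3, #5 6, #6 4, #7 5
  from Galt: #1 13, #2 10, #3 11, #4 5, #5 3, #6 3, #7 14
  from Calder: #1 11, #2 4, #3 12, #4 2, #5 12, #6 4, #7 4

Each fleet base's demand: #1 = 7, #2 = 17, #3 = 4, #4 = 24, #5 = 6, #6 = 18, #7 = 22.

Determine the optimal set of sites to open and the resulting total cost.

Open Calder only; minimum total cost 554.

For any fixed open set, each fleet base goes to its cheapest open site; total = fixed + service.
{Calder}: #1→Calder 11·7=77, #2→Calder 4·17=68, #3→Calder 12·4=48, #4→Calder 2·24=48, #5→Calder 12·6=72, #6→Calder 4·18=72, #7→Calder 4·22=88. Service 473; fixed 81; total 554.
{Brent, Calder}: #1→Brent 6·7=42, #2→Calder 4·17=68, #3→Calder 12·4=48, #4→Calder 2·24=48, #5→Brent 6·6=36, #6→Brent 4·18=72, #7→Calder 4·22=88. Service 402; fixed 269; total 671.
{Galt, Calder}: #1→Calder 11·7=77, #2→Calder 4·17=68, #3→Galt 11·4=44, #4→Calder 2·24=48, #5→Galt 3·6=18, #6→Galt 3·18=54, #7→Calder 4·22=88. Service 397; fixed 322; total 719.
{Brent, Galt, Calder}: service 362 + fixed 510 = 872
No other subset beats 554.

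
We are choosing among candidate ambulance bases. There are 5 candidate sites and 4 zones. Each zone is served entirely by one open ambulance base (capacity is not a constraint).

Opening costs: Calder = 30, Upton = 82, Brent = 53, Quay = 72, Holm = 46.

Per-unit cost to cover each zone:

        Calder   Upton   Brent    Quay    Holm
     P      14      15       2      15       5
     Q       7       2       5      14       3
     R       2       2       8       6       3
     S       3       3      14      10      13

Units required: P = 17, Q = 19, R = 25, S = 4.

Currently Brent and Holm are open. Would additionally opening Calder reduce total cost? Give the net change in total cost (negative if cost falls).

Current service cost with {Brent, Holm}: 218.
Adding Calder: each zone re-picks its cheapest; new service cost 153, saving 65.
Extra fixed cost: 30. Net change = 30 − 65 = -35.
(Totals: 317 → 282.)

Yes — net change −35 (cost falls by 35).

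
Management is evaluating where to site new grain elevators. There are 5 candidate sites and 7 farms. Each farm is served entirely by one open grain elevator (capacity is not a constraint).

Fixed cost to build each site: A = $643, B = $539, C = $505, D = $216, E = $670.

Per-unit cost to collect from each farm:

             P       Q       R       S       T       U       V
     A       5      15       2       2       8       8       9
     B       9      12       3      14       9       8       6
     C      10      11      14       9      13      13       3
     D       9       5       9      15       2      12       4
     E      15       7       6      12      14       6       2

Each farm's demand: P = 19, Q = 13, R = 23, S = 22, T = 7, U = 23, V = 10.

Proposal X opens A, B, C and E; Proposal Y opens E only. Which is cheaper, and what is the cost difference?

Proposal Y is cheaper by 1143.

Proposal X: {A, B, C, E}: P→A 5·19=95, Q→E 7·13=91, R→A 2·23=46, S→A 2·22=44, T→A 8·7=56, U→E 6·23=138, V→E 2·10=20. Service 490; fixed 2357; total 2847.
Proposal Y: {E}: P→E 15·19=285, Q→E 7·13=91, R→E 6·23=138, S→E 12·22=264, T→E 14·7=98, U→E 6·23=138, V→E 2·10=20. Service 1034; fixed 670; total 1704.
Difference: |2847 − 1704| = 1143.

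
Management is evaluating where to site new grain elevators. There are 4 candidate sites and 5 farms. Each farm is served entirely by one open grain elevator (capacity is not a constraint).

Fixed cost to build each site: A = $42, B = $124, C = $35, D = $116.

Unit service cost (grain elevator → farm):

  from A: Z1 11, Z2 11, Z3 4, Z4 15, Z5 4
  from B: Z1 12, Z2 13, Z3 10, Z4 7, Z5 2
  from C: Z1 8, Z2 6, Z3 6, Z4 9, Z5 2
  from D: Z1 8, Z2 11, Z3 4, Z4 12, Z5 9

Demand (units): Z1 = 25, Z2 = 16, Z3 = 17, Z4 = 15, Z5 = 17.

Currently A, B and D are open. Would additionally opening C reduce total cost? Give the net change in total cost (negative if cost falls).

Current service cost with {A, B, D}: 583.
Adding C: each farm re-picks its cheapest; new service cost 503, saving 80.
Extra fixed cost: 35. Net change = 35 − 80 = -45.
(Totals: 865 → 820.)

Yes — net change −45 (cost falls by 45).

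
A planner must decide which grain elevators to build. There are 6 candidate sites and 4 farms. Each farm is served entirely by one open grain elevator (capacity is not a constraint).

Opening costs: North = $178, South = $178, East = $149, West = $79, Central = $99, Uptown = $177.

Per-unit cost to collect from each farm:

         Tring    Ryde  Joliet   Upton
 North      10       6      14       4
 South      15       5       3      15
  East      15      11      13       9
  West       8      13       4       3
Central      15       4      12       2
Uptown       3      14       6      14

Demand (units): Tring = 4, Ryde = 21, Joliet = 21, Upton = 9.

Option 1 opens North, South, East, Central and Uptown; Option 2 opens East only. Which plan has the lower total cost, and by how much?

Option 2 is cheaper by 164.

Option 1: {North, South, East, Central, Uptown}: Tring→Uptown 3·4=12, Ryde→Central 4·21=84, Joliet→South 3·21=63, Upton→Central 2·9=18. Service 177; fixed 781; total 958.
Option 2: {East}: Tring→East 15·4=60, Ryde→East 11·21=231, Joliet→East 13·21=273, Upton→East 9·9=81. Service 645; fixed 149; total 794.
Difference: |958 − 794| = 164.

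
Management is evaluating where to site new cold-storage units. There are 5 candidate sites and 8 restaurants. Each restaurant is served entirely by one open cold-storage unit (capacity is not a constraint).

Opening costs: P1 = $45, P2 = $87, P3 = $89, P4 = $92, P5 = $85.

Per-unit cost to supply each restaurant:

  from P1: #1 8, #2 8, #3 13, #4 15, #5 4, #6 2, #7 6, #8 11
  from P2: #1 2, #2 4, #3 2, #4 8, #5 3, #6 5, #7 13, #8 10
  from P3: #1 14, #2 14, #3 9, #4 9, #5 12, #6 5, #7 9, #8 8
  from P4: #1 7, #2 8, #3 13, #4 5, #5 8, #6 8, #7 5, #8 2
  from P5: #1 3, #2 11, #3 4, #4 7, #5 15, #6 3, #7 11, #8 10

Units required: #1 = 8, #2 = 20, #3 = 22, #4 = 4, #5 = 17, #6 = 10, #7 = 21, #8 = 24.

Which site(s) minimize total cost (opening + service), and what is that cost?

Open P2 and P4; minimum total cost 593.

For any fixed open set, each restaurant goes to its cheapest open site; total = fixed + service.
{P2, P4}: #1→P2 2·8=16, #2→P2 4·20=80, #3→P2 2·22=44, #4→P4 5·4=20, #5→P2 3·17=51, #6→P2 5·10=50, #7→P4 5·21=105, #8→P4 2·24=48. Service 414; fixed 179; total 593.
{P1, P2, P4}: service 384 + fixed 224 = 608
{P2, P4, P5}: service 394 + fixed 264 = 658
{P1, P2, P3, P4, P5}: service 384 + fixed 398 = 782
No other subset beats 593.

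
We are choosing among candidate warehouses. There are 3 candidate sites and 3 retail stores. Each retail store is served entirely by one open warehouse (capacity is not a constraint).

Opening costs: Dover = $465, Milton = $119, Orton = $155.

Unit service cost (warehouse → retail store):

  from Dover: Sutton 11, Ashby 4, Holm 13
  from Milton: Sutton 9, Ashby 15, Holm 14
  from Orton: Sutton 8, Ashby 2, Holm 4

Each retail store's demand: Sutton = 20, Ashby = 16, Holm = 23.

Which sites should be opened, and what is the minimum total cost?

Open Orton only; minimum total cost 439.

For any fixed open set, each retail store goes to its cheapest open site; total = fixed + service.
{Orton}: Sutton→Orton 8·20=160, Ashby→Orton 2·16=32, Holm→Orton 4·23=92. Service 284; fixed 155; total 439.
{Milton, Orton}: service 284 + fixed 274 = 558
{Milton}: Sutton→Milton 9·20=180, Ashby→Milton 15·16=240, Holm→Milton 14·23=322. Service 742; fixed 119; total 861.
{Dover, Milton, Orton}: Sutton→Orton 8·20=160, Ashby→Orton 2·16=32, Holm→Orton 4·23=92. Service 284; fixed 739; total 1023.
No other subset beats 439.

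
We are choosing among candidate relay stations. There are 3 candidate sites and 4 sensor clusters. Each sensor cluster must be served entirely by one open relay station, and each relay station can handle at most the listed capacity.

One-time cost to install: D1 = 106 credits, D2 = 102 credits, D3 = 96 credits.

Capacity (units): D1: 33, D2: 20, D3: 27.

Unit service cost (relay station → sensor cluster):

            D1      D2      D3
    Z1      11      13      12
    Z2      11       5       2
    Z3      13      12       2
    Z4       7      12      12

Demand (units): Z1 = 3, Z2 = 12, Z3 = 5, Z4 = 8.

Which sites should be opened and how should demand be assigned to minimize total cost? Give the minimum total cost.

Minimum total cost: 325

Open {D1, D3}: Z1→D1 11·3=33, Z2→D3 2·12=24, Z3→D3 2·5=10, Z4→D1 7·8=56.
Loads: D1 carries 11/33, D3 carries 17/27. Service 123; fixed 202; total 325.
Next best feasible plan costs 328.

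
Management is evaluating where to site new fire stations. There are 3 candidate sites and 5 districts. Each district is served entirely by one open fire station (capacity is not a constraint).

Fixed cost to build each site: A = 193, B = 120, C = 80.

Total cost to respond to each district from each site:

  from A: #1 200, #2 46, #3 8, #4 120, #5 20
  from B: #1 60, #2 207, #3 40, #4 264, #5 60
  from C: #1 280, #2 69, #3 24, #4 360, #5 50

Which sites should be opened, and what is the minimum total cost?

Open A and B; minimum total cost 567.

For any fixed open set, each district goes to its cheapest open site; total = fixed + service.
{A, B}: #1→B 60, #2→A 46, #3→A 8, #4→A 120, #5→A 20. Service 254; fixed 313; total 567.
{A}: service 394 + fixed 193 = 587
{A, B, C}: #1→B 60, #2→A 46, #3→A 8, #4→A 120, #5→A 20. Service 254; fixed 393; total 647.
{C}: #1→C 280, #2→C 69, #3→C 24, #4→C 360, #5→C 50. Service 783; fixed 80; total 863.
No other subset beats 567.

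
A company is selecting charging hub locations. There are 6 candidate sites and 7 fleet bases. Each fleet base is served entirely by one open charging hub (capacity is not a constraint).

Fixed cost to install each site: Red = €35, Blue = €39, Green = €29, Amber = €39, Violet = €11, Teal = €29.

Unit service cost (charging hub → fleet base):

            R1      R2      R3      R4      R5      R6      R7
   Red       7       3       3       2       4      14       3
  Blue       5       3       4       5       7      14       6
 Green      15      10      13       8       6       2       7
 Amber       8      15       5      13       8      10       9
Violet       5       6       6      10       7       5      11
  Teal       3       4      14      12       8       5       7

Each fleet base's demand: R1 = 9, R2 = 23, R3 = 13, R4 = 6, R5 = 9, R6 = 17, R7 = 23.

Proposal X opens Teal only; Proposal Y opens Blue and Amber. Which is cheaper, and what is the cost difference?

Proposal Y is cheaper by 75.

Proposal X: {Teal}: R1→Teal 3·9=27, R2→Teal 4·23=92, R3→Teal 14·13=182, R4→Teal 12·6=72, R5→Teal 8·9=72, R6→Teal 5·17=85, R7→Teal 7·23=161. Service 691; fixed 29; total 720.
Proposal Y: {Blue, Amber}: R1→Blue 5·9=45, R2→Blue 3·23=69, R3→Blue 4·13=52, R4→Blue 5·6=30, R5→Blue 7·9=63, R6→Amber 10·17=170, R7→Blue 6·23=138. Service 567; fixed 78; total 645.
Difference: |720 − 645| = 75.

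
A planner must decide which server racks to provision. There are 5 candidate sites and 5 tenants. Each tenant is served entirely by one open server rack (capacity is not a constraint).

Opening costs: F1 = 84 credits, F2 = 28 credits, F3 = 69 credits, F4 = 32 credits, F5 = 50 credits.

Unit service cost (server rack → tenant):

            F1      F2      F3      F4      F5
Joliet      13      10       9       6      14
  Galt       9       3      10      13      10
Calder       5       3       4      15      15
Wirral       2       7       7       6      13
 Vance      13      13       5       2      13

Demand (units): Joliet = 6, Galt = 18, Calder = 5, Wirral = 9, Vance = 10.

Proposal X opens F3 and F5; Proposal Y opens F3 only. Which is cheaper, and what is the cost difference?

Proposal X: {F3, F5}: Joliet→F3 9·6=54, Galt→F3 10·18=180, Calder→F3 4·5=20, Wirral→F3 7·9=63, Vance→F3 5·10=50. Service 367; fixed 119; total 486.
Proposal Y: {F3}: Joliet→F3 9·6=54, Galt→F3 10·18=180, Calder→F3 4·5=20, Wirral→F3 7·9=63, Vance→F3 5·10=50. Service 367; fixed 69; total 436.
Difference: |486 − 436| = 50.

Proposal Y is cheaper by 50.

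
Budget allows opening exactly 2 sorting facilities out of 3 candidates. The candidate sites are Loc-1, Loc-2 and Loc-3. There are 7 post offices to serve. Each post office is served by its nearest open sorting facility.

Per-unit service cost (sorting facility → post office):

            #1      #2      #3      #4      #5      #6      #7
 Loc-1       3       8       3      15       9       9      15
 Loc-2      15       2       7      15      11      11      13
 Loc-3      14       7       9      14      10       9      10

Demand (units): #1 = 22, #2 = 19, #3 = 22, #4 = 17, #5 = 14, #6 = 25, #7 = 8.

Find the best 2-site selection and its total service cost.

With exactly 2 open, each post office uses its cheapest among the chosen.
{Loc-1, Loc-2}: #1→Loc-1 3·22=66, #2→Loc-2 2·19=38, #3→Loc-1 3·22=66, #4→Loc-1 15·17=255, #5→Loc-1 9·14=126, #6→Loc-1 9·25=225, #7→Loc-2 13·8=104. Service cost 880.
{Loc-1, Loc-3}: service cost 934
{Loc-2, Loc-3}: service cost 1183
Among all 3 size-2 choices, {Loc-1, Loc-2} is lowest.

Choose Loc-1 and Loc-2; total service cost 880.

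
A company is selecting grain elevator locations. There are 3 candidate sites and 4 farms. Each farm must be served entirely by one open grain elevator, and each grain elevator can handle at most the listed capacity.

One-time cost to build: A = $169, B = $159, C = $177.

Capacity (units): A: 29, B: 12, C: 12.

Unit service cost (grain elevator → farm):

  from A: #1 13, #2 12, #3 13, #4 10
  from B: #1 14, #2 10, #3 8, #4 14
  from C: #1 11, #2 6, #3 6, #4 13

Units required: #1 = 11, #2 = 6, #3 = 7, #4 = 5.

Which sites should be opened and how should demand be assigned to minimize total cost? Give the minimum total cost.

Open {A}: #1→A 13·11=143, #2→A 12·6=72, #3→A 13·7=91, #4→A 10·5=50.
Loads: A carries 29/29. Service 356; fixed 169; total 525.
Next best feasible plan costs 649.

Minimum total cost: 525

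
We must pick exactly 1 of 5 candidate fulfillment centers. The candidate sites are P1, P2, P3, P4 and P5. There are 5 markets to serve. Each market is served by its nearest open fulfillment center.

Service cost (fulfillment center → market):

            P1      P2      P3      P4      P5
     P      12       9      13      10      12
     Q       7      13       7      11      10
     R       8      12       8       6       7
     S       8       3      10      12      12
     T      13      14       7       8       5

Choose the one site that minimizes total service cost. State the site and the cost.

With exactly 1 open, each market uses its cheapest among the chosen.
{P3}: P→P3 13, Q→P3 7, R→P3 8, S→P3 10, T→P3 7. Service cost 45.
{P5}: service cost 46
{P4}: service cost 47
Among all 5 size-1 choices, {P3} is lowest.

Choose P3 only; total service cost 45.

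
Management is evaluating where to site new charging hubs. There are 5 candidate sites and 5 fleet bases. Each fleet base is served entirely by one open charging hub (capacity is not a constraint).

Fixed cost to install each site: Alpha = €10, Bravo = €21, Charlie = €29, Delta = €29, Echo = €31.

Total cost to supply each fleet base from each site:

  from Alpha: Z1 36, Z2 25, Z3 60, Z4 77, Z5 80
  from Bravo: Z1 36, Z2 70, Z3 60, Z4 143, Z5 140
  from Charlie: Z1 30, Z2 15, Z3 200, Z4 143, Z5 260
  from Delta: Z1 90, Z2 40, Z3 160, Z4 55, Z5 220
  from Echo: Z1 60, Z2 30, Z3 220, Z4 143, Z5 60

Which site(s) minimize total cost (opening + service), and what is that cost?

Open Alpha only; minimum total cost 288.

For any fixed open set, each fleet base goes to its cheapest open site; total = fixed + service.
{Alpha}: Z1→Alpha 36, Z2→Alpha 25, Z3→Alpha 60, Z4→Alpha 77, Z5→Alpha 80. Service 278; fixed 10; total 288.
{Alpha, Delta}: service 256 + fixed 39 = 295
{Alpha, Echo}: service 258 + fixed 41 = 299
{Alpha, Bravo, Charlie, Delta, Echo}: service 220 + fixed 120 = 340
No other subset beats 288.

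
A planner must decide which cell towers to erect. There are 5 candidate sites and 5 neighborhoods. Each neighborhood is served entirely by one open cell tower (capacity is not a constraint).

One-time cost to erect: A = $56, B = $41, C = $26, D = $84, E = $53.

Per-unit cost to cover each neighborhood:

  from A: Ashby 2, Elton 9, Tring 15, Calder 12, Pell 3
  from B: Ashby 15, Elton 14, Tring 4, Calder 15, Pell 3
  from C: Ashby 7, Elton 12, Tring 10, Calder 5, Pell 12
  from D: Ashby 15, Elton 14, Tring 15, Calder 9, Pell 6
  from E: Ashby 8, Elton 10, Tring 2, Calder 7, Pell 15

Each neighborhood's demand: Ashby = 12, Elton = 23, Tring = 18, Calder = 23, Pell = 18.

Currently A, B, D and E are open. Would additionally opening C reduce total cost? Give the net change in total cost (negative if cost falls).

Yes — net change −20 (cost falls by 20).

Current service cost with {A, B, D, E}: 482.
Adding C: each neighborhood re-picks its cheapest; new service cost 436, saving 46.
Extra fixed cost: 26. Net change = 26 − 46 = -20.
(Totals: 716 → 696.)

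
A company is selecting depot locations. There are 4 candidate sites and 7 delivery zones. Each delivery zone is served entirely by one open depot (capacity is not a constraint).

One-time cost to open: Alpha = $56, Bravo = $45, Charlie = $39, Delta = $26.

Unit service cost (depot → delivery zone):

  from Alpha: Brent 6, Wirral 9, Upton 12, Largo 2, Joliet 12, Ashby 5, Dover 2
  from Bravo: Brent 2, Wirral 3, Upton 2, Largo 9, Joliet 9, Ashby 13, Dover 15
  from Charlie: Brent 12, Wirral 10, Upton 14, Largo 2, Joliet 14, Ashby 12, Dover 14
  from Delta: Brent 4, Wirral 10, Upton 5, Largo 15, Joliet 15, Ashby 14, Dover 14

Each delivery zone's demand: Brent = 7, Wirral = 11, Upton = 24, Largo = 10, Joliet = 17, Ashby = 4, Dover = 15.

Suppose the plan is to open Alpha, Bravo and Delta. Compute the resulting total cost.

Each delivery zone is assigned to its cheapest site among the open ones.
{Alpha, Bravo, Delta}: Brent→Bravo 2·7=14, Wirral→Bravo 3·11=33, Upton→Bravo 2·24=48, Largo→Alpha 2·10=20, Joliet→Bravo 9·17=153, Ashby→Alpha 5·4=20, Dover→Alpha 2·15=30. Service 318; fixed 127; total 445.

Total cost: 445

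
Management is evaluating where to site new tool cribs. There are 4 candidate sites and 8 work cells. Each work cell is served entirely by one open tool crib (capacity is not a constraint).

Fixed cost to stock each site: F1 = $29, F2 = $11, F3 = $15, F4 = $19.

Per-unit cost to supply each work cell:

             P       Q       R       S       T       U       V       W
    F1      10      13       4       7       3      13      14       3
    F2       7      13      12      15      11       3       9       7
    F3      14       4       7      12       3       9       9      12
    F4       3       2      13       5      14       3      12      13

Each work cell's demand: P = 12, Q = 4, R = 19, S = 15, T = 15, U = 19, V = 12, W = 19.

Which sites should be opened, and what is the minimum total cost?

Open F1, F2 and F4; minimum total cost 521.

For any fixed open set, each work cell goes to its cheapest open site; total = fixed + service.
{F1, F2, F4}: P→F4 3·12=36, Q→F4 2·4=8, R→F1 4·19=76, S→F4 5·15=75, T→F1 3·15=45, U→F2 3·19=57, V→F2 9·12=108, W→F1 3·19=57. Service 462; fixed 59; total 521.
{F1, F3, F4}: service 462 + fixed 63 = 525
{F1, F2, F3, F4}: service 462 + fixed 74 = 536
{F2}: service 1052 + fixed 11 = 1063
No other subset beats 521.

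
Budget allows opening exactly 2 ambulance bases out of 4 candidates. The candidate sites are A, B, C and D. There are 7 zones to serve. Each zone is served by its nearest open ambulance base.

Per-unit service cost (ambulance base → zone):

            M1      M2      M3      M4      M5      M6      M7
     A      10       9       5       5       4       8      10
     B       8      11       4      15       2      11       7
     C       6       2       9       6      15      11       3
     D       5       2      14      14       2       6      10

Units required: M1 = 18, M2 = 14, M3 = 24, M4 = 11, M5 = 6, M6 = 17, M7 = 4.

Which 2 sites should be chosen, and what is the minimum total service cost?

Choose A and D; total service cost 447.

With exactly 2 open, each zone uses its cheapest among the chosen.
{A, D}: M1→D 5·18=90, M2→D 2·14=28, M3→A 5·24=120, M4→A 5·11=55, M5→D 2·6=12, M6→D 6·17=102, M7→A 10·4=40. Service cost 447.
{A, C}: service cost 483
{B, C}: service cost 509
Among all 6 size-2 choices, {A, D} is lowest.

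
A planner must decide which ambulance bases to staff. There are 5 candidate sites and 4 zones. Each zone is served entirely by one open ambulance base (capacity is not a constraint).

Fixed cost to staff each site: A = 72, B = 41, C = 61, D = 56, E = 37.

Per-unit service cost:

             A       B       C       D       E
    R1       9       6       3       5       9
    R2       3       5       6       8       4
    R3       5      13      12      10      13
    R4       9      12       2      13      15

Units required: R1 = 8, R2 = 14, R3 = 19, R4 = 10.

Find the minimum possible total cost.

For any fixed open set, each zone goes to its cheapest open site; total = fixed + service.
{A, C}: R1→C 3·8=24, R2→A 3·14=42, R3→A 5·19=95, R4→C 2·10=20. Service 181; fixed 133; total 314.
{A, C, E}: R1→C 3·8=24, R2→A 3·14=42, R3→A 5·19=95, R4→C 2·10=20. Service 181; fixed 170; total 351.
{A, B, C}: R1→C 3·8=24, R2→A 3·14=42, R3→A 5·19=95, R4→C 2·10=20. Service 181; fixed 174; total 355.
{A, B, C, D, E}: service 181 + fixed 267 = 448
No other subset beats 314.

Minimum total cost: 314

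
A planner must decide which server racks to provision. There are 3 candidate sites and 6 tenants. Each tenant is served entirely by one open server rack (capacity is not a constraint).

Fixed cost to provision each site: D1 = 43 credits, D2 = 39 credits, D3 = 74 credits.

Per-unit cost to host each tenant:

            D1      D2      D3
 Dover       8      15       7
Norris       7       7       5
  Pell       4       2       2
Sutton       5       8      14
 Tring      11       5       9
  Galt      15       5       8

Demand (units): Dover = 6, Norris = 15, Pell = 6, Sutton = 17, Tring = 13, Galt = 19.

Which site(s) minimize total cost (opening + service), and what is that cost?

Open D1 and D2; minimum total cost 492.

For any fixed open set, each tenant goes to its cheapest open site; total = fixed + service.
{D1, D2}: Dover→D1 8·6=48, Norris→D1 7·15=105, Pell→D2 2·6=12, Sutton→D1 5·17=85, Tring→D2 5·13=65, Galt→D2 5·19=95. Service 410; fixed 82; total 492.
{D1, D2, D3}: Dover→D3 7·6=42, Norris→D3 5·15=75, Pell→D2 2·6=12, Sutton→D1 5·17=85, Tring→D2 5·13=65, Galt→D2 5·19=95. Service 374; fixed 156; total 530.
{D2, D3}: service 425 + fixed 113 = 538
{D2}: Dover→D2 15·6=90, Norris→D2 7·15=105, Pell→D2 2·6=12, Sutton→D2 8·17=136, Tring→D2 5·13=65, Galt→D2 5·19=95. Service 503; fixed 39; total 542.
No other subset beats 492.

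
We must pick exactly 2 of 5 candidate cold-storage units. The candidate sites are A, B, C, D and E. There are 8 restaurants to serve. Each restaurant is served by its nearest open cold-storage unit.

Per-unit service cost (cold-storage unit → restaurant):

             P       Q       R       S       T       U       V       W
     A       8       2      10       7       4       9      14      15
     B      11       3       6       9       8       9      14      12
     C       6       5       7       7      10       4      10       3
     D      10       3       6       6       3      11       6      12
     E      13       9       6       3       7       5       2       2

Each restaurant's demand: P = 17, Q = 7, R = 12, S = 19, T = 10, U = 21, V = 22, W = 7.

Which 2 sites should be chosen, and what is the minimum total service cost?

Choose C and E; total service cost 478.

With exactly 2 open, each restaurant uses its cheapest among the chosen.
{C, E}: P→C 6·17=102, Q→C 5·7=35, R→E 6·12=72, S→E 3·19=57, T→E 7·10=70, U→C 4·21=84, V→E 2·22=44, W→E 2·7=14. Service cost 478.
{A, E}: service cost 482
{D, E}: service cost 513
Among all 10 size-2 choices, {C, E} is lowest.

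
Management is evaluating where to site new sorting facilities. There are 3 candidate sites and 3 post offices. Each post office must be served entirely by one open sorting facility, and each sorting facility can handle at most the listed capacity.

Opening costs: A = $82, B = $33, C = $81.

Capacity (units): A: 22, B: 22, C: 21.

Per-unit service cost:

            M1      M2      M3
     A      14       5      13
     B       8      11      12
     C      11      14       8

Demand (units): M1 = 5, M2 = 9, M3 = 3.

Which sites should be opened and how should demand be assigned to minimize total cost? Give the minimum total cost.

Open {B}: M1→B 8·5=40, M2→B 11·9=99, M3→B 12·3=36.
Loads: B carries 17/22. Service 175; fixed 33; total 208.
Next best feasible plan costs 236.

Minimum total cost: 208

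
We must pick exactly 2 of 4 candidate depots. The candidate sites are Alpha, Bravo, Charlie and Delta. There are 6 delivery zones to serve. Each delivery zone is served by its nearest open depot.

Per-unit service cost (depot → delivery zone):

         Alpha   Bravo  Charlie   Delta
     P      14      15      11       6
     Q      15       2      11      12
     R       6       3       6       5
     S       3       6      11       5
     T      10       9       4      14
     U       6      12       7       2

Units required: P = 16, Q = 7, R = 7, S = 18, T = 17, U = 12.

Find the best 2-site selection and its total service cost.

Choose Charlie and Delta; total service cost 390.

With exactly 2 open, each delivery zone uses its cheapest among the chosen.
{Charlie, Delta}: P→Delta 6·16=96, Q→Charlie 11·7=77, R→Delta 5·7=35, S→Delta 5·18=90, T→Charlie 4·17=68, U→Delta 2·12=24. Service cost 390.
{Bravo, Delta}: service cost 398
{Alpha, Delta}: service cost 463
Among all 6 size-2 choices, {Charlie, Delta} is lowest.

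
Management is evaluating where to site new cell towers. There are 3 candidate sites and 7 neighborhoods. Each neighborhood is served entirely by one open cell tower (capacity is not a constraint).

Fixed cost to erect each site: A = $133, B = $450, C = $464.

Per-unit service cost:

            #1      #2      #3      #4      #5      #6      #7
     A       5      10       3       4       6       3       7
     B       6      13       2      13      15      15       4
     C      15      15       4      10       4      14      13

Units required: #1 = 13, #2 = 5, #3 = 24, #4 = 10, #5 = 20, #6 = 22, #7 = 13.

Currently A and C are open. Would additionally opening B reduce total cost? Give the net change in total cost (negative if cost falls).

Current service cost with {A, C}: 464.
Adding B: each neighborhood re-picks its cheapest; new service cost 401, saving 63.
Extra fixed cost: 450. Net change = 450 − 63 = 387.
(Totals: 1061 → 1448.)

No — net change +387 (cost rises by 387).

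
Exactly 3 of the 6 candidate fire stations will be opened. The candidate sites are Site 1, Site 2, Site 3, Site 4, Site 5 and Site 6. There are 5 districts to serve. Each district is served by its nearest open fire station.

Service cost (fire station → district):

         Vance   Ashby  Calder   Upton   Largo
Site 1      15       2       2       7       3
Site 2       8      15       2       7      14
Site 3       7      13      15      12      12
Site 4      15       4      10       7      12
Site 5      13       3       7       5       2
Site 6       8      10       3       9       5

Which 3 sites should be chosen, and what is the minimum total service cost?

With exactly 3 open, each district uses its cheapest among the chosen.
{Site 1, Site 3, Site 5}: Vance→Site 3 7, Ashby→Site 1 2, Calder→Site 1 2, Upton→Site 5 5, Largo→Site 5 2. Service cost 18.
{Site 1, Site 2, Site 5}: service cost 19
{Site 1, Site 5, Site 6}: service cost 19
Among all 20 size-3 choices, {Site 1, Site 3, Site 5} is lowest.

Choose Site 1, Site 3 and Site 5; total service cost 18.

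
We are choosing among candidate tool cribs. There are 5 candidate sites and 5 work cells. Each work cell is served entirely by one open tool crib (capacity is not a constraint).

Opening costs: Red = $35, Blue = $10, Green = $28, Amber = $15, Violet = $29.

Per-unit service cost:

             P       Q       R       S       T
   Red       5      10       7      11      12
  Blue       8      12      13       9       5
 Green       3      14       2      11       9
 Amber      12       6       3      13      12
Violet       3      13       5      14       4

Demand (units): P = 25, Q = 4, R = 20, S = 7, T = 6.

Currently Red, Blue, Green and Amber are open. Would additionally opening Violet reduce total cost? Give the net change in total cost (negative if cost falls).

Current service cost with {Red, Blue, Green, Amber}: 232.
Adding Violet: each work cell re-picks its cheapest; new service cost 226, saving 6.
Extra fixed cost: 29. Net change = 29 − 6 = 23.
(Totals: 320 → 343.)

No — net change +23 (cost rises by 23).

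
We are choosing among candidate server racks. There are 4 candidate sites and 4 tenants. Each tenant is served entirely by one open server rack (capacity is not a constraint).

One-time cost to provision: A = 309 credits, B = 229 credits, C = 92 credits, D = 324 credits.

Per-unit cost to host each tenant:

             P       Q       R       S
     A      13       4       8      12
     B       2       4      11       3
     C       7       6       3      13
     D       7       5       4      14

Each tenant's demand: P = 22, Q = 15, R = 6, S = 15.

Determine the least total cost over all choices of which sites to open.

For any fixed open set, each tenant goes to its cheapest open site; total = fixed + service.
{B}: P→B 2·22=44, Q→B 4·15=60, R→B 11·6=66, S→B 3·15=45. Service 215; fixed 229; total 444.
{B, C}: service 167 + fixed 321 = 488
{C}: P→C 7·22=154, Q→C 6·15=90, R→C 3·6=18, S→C 13·15=195. Service 457; fixed 92; total 549.
{A, B, C, D}: service 167 + fixed 954 = 1121
No other subset beats 444.

Minimum total cost: 444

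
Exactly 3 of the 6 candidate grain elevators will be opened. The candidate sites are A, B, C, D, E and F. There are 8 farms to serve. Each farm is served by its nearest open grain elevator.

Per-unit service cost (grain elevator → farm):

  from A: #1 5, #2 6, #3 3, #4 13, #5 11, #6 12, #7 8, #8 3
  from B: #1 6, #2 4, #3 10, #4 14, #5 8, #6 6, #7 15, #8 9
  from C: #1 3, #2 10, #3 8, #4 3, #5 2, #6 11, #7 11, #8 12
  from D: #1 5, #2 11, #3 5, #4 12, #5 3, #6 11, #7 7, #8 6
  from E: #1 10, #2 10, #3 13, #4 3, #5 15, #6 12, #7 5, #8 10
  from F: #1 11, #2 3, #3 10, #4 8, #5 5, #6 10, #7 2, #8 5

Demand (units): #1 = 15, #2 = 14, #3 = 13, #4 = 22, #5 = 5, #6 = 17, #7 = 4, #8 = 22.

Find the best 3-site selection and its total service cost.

With exactly 3 open, each farm uses its cheapest among the chosen.
{A, B, C}: #1→C 3·15=45, #2→B 4·14=56, #3→A 3·13=39, #4→C 3·22=66, #5→C 2·5=10, #6→B 6·17=102, #7→A 8·4=32, #8→A 3·22=66. Service cost 416.
{A, C, F}: service cost 446
{A, B, E}: service cost 464
Among all 20 size-3 choices, {A, B, C} is lowest.

Choose A, B and C; total service cost 416.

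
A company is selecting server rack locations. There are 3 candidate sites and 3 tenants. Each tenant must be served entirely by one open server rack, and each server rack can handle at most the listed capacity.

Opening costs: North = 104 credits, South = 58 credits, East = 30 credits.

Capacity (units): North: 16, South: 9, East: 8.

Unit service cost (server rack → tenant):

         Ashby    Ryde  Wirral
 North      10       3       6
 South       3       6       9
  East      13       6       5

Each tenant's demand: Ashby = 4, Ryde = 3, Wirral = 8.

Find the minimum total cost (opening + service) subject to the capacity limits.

Minimum total cost: 158

Open {South, East}: Ashby→South 3·4=12, Ryde→South 6·3=18, Wirral→East 5·8=40.
Loads: South carries 7/9, East carries 8/8. Service 70; fixed 88; total 158.
Next best feasible plan costs 201.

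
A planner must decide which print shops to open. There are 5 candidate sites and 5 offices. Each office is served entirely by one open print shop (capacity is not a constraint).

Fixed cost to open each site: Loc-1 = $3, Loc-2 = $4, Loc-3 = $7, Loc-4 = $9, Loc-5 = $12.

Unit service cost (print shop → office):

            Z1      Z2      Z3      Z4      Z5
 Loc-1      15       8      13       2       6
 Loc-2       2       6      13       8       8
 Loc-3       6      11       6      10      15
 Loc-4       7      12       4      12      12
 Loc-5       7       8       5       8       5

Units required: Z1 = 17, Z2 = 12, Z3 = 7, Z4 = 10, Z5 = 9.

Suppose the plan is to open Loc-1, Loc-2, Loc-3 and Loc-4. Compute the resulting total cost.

Each office is assigned to its cheapest site among the open ones.
{Loc-1, Loc-2, Loc-3, Loc-4}: Z1→Loc-2 2·17=34, Z2→Loc-2 6·12=72, Z3→Loc-4 4·7=28, Z4→Loc-1 2·10=20, Z5→Loc-1 6·9=54. Service 208; fixed 23; total 231.

Total cost: 231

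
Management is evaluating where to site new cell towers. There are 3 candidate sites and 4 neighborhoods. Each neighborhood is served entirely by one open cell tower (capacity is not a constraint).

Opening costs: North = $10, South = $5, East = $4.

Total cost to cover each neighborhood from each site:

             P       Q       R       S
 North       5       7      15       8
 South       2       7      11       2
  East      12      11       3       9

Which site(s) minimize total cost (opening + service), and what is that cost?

For any fixed open set, each neighborhood goes to its cheapest open site; total = fixed + service.
{South, East}: P→South 2, Q→South 7, R→East 3, S→South 2. Service 14; fixed 9; total 23.
{South}: service 22 + fixed 5 = 27
{North, South, East}: P→South 2, Q→North 7, R→East 3, S→South 2. Service 14; fixed 19; total 33.
{East}: service 35 + fixed 4 = 39
No other subset beats 23.

Open South and East; minimum total cost 23.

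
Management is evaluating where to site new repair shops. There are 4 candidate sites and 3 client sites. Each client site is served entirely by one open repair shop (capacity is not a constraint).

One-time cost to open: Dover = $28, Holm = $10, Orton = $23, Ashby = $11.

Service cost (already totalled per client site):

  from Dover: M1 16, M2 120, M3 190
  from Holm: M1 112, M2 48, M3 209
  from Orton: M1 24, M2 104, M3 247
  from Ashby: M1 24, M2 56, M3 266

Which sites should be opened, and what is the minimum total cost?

Open Dover and Holm; minimum total cost 292.

For any fixed open set, each client site goes to its cheapest open site; total = fixed + service.
{Dover, Holm}: M1→Dover 16, M2→Holm 48, M3→Dover 190. Service 254; fixed 38; total 292.
{Dover, Ashby}: service 262 + fixed 39 = 301
{Holm, Ashby}: M1→Ashby 24, M2→Holm 48, M3→Holm 209. Service 281; fixed 21; total 302.
{Dover, Holm, Orton, Ashby}: service 254 + fixed 72 = 326
No other subset beats 292.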